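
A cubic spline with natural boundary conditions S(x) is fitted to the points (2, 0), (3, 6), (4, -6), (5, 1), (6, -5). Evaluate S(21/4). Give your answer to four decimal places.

1.1934

Put M_i = S'' at the i-th knot. Here h = (1, 1, 1, 1) and Δ = (6, -12, 7, -6), so the interior equations h_(i-1)·M_(i-1) + 2(h_(i-1)+h_i)·M_i + h_i·M_(i+1) = 6(Δ_i − Δ_(i-1)) read
  1·M_0 + 4·M_1 + 1·M_2 = 6(Δ_1 - Δ_0) = -108
  1·M_1 + 4·M_2 + 1·M_3 = 6(Δ_2 - Δ_1) = 114
  1·M_2 + 4·M_3 + 1·M_4 = 6(Δ_3 - Δ_2) = -78
Natural end conditions: M_0 = M_4 = 0.
Hence M_0 = 0, M_1 = -1077/28, M_2 = 321/7, M_3 = -867/28, M_4 = 0.
On [5, 6], S(x) = 1 + 121/28·(x - 5) - 867/56·(x - 5)² + 289/56·(x - 5)³.
With (x - 5) = 1/4: S(21/4) = 611/512.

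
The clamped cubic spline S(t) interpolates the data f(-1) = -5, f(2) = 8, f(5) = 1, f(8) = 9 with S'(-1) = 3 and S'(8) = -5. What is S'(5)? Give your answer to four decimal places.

1.4000

Let m_i = S''(x_i). Step sizes h_i = 3, 3, 3; slopes of the chords Δ_i = (y_(i+1) - y_i)/h_i = 13/3, -7/3, 8/3.
  3·m_0 + 12·m_1 + 3·m_2 = 6(Δ_1 - Δ_0) = -40
  3·m_1 + 12·m_2 + 3·m_3 = 6(Δ_2 - Δ_1) = 30
Clamped end conditions give two more equations: 2h_0·m_0 + h_0·m_1 = 6(Δ_0 - S'(-1)) = 8 and h_2·m_2 + 2h_2·m_3 = 6(S'(8) - Δ_2) = -46.
Solving: m_0 = 22/5, m_1 = -92/15, m_2 = 34/5, m_3 = -166/15.
On [5, 8], S'(t) = b_2 + 2c_2·(t - 5) + 3d_2·(t - 5)² with b_2 = Δ_2 - h_2(2m_2 + m_3)/6 = 7/5, c_2 = m_2/2 = 17/5, d_2 = (m_3 - m_2)/(6h_2) = -134/135. So S'(5) = 7/5.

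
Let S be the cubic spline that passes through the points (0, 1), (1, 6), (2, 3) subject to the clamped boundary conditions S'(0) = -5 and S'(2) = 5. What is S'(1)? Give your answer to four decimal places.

Put M_i = S'' at the i-th knot. Here h = (1, 1) and Δ = (5, -3), so the interior equations h_(i-1)·M_(i-1) + 2(h_(i-1)+h_i)·M_i + h_i·M_(i+1) = 6(Δ_i − Δ_(i-1)) read
  1·M_0 + 4·M_1 + 1·M_2 = 6(Δ_1 - Δ_0) = -48
Clamped end conditions give two more equations: 2h_0·M_0 + h_0·M_1 = 6(Δ_0 - S'(0)) = 60 and h_1·M_1 + 2h_1·M_2 = 6(S'(2) - Δ_1) = 48.
Solving the tridiagonal system: M_0 = 47, M_1 = -34, M_2 = 41.
On [1, 2], S'(t) = b_1 + 2c_1·(t - 1) + 3d_1·(t - 1)² with b_1 = Δ_1 - h_1(2M_1 + M_2)/6 = 3/2, c_1 = M_1/2 = -17, d_1 = (M_2 - M_1)/(6h_1) = 25/2. So S'(1) = 3/2.

1.5000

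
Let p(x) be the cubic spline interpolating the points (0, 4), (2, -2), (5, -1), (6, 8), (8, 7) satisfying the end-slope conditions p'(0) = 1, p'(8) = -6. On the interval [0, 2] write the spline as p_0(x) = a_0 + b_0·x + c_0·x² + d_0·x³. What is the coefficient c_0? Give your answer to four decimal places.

Write M_i for p''(x_i). With h_i = 2, 3, 1, 2 and divided differences Δ_i = -3, 1/3, 9, -1/2, the continuity of p' gives the tridiagonal system
  2·M_0 + 10·M_1 + 3·M_2 = 6(Δ_1 - Δ_0) = 20
  3·M_1 + 8·M_2 + 1·M_3 = 6(Δ_2 - Δ_1) = 52
  1·M_2 + 6·M_3 + 2·M_4 = 6(Δ_3 - Δ_2) = -57
Clamped end conditions give two more equations: 2h_0·M_0 + h_0·M_1 = 6(Δ_0 - p'(0)) = -24 and h_3·M_3 + 2h_3·M_4 = 6(p'(8) - Δ_3) = -33.
Forward elimination and back-substitution give M_0 = -893/136, M_1 = 77/68, M_2 = 1483/204, M_3 = -1949/204, M_4 = -1417/408.
On [0, 2], with p_0(x) = a_0 + b_0·x + c_0·x² + d_0·x³: c_0 = M_0/2 = -893/272, d_0 = (M_1 - M_0)/(6h_0) = 349/544, b_0 = Δ_0 - h_0(2M_0 + M_1)/6 = 1.

-3.2831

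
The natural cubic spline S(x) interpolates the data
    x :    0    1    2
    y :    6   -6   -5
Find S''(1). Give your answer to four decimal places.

19.5000

Let σ_i = S''(x_i). Step sizes h_i = 1, 1; slopes of the chords Δ_i = (y_(i+1) - y_i)/h_i = -12, 1.
  1·σ_0 + 4·σ_1 + 1·σ_2 = 6(Δ_1 - Δ_0) = 78
Natural end conditions: σ_0 = σ_2 = 0.
Solving the tridiagonal system: σ_0 = 0, σ_1 = 39/2, σ_2 = 0.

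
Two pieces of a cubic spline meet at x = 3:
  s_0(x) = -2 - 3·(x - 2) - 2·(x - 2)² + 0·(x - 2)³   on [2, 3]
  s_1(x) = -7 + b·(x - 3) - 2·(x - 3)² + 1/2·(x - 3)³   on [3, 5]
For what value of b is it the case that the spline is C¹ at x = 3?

-7

s_0'(x) = -3 - 4·(x - 2) + 0·(x - 2)², so s_0'(3) = -7. On the right, s_1'(3) = b, so b = -7.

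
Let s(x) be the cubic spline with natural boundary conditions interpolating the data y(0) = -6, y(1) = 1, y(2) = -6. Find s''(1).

-21

Let σ_i = s''(x_i). Step sizes h_i = 1, 1; slopes of the chords Δ_i = (y_(i+1) - y_i)/h_i = 7, -7.
  1·σ_0 + 4·σ_1 + 1·σ_2 = 6(Δ_1 - Δ_0) = -84
Natural end conditions: σ_0 = σ_2 = 0.
Solving the tridiagonal system: σ_0 = 0, σ_1 = -21, σ_2 = 0.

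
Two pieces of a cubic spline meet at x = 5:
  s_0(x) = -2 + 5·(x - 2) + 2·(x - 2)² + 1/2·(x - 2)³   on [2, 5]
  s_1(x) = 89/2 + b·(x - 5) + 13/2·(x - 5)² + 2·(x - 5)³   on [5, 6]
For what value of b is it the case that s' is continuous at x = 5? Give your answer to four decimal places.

s_0'(x) = 5 + 4·(x - 2) + 3/2·(x - 2)², so s_0'(5) = 61/2. On the right, s_1'(5) = b, so b = 61/2.

30.5000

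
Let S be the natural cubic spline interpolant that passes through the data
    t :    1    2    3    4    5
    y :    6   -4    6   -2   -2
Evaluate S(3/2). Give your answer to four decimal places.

-1.5446

Put σ_i = S'' at the i-th knot. Here h = (1, 1, 1, 1) and Δ = (-10, 10, -8, 0), so the interior equations h_(i-1)·σ_(i-1) + 2(h_(i-1)+h_i)·σ_i + h_i·σ_(i+1) = 6(Δ_i − Δ_(i-1)) read
  1·σ_0 + 4·σ_1 + 1·σ_2 = 6(Δ_1 - Δ_0) = 120
  1·σ_1 + 4·σ_2 + 1·σ_3 = 6(Δ_2 - Δ_1) = -108
  1·σ_2 + 4·σ_3 + 1·σ_4 = 6(Δ_3 - Δ_2) = 48
Natural end conditions: σ_0 = σ_4 = 0.
Solving the tridiagonal system: σ_0 = 0, σ_1 = 285/7, σ_2 = -300/7, σ_3 = 159/7, σ_4 = 0.
On [1, 2], S(t) = 6 - 235/14·(t - 1) + 0·(t - 1)² + 95/14·(t - 1)³.
With (t - 1) = 1/2: S(3/2) = -173/112.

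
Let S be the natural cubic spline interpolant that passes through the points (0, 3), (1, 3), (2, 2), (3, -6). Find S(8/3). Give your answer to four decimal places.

With σ_i denoting the second derivative at x_i, h_i = 1, 1, 1, and Δ_i = (y_(i+1) − y_i)/h_i = 0, -1, -8:
  1·σ_0 + 4·σ_1 + 1·σ_2 = 6(Δ_1 - Δ_0) = -6
  1·σ_1 + 4·σ_2 + 1·σ_3 = 6(Δ_2 - Δ_1) = -42
Natural end conditions: σ_0 = σ_3 = 0.
Forward elimination and back-substitution give σ_0 = 0, σ_1 = 6/5, σ_2 = -54/5, σ_3 = 0.
On [2, 3], S(x) = 2 - 22/5·(x - 2) - 27/5·(x - 2)² + 9/5·(x - 2)³.
With (x - 2) = 2/3: S(8/3) = -14/5.

-2.8000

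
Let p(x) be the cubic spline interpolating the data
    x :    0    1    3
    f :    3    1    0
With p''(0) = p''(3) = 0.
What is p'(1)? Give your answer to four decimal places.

Let M_i = p''(x_i). Step sizes h_i = 1, 2; slopes of the chords Δ_i = (y_(i+1) - y_i)/h_i = -2, -1/2.
  1·M_0 + 6·M_1 + 2·M_2 = 6(Δ_1 - Δ_0) = 9
Natural end conditions: M_0 = M_2 = 0.
Forward elimination and back-substitution give M_0 = 0, M_1 = 3/2, M_2 = 0.
On [1, 3], p'(x) = b_1 + 2c_1·(x - 1) + 3d_1·(x - 1)² with b_1 = Δ_1 - h_1(2M_1 + M_2)/6 = -3/2, c_1 = M_1/2 = 3/4, d_1 = (M_2 - M_1)/(6h_1) = -1/8. So p'(1) = -3/2.

-1.5000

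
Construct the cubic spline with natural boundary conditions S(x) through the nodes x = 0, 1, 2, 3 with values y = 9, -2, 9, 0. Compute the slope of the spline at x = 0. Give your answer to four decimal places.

Put m_i = S'' at the i-th knot. Here h = (1, 1, 1) and Δ = (-11, 11, -9), so the interior equations h_(i-1)·m_(i-1) + 2(h_(i-1)+h_i)·m_i + h_i·m_(i+1) = 6(Δ_i − Δ_(i-1)) read
  1·m_0 + 4·m_1 + 1·m_2 = 6(Δ_1 - Δ_0) = 132
  1·m_1 + 4·m_2 + 1·m_3 = 6(Δ_2 - Δ_1) = -120
Natural end conditions: m_0 = m_3 = 0.
Hence m_0 = 0, m_1 = 216/5, m_2 = -204/5, m_3 = 0.
On [0, 1], S'(x) = b_0 + 2c_0·x + 3d_0·x² with b_0 = Δ_0 - h_0(2m_0 + m_1)/6 = -91/5, c_0 = m_0/2 = 0, d_0 = (m_1 - m_0)/(6h_0) = 36/5. So S'(0) = -91/5.

-18.2000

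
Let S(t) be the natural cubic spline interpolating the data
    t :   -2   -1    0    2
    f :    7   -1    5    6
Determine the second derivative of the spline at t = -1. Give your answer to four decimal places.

23.3478

Put M_i = S'' at the i-th knot. Here h = (1, 1, 2) and Δ = (-8, 6, 1/2), so the interior equations h_(i-1)·M_(i-1) + 2(h_(i-1)+h_i)·M_i + h_i·M_(i+1) = 6(Δ_i − Δ_(i-1)) read
  1·M_0 + 4·M_1 + 1·M_2 = 6(Δ_1 - Δ_0) = 84
  1·M_1 + 6·M_2 + 2·M_3 = 6(Δ_2 - Δ_1) = -33
Natural end conditions: M_0 = M_3 = 0.
Solving the tridiagonal system: M_0 = 0, M_1 = 537/23, M_2 = -216/23, M_3 = 0.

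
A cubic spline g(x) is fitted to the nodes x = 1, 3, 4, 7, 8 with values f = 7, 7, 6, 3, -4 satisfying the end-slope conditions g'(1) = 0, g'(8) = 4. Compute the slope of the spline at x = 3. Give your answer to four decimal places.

-1.0364

Write M_i for g''(x_i). With h_i = 2, 1, 3, 1 and divided differences Δ_i = 0, -1, -1, -7, the continuity of g' gives the tridiagonal system
  2·M_0 + 6·M_1 + 1·M_2 = 6(Δ_1 - Δ_0) = -6
  1·M_1 + 8·M_2 + 3·M_3 = 6(Δ_2 - Δ_1) = 0
  3·M_2 + 8·M_3 + 1·M_4 = 6(Δ_3 - Δ_2) = -36
Clamped end conditions give two more equations: 2h_0·M_0 + h_0·M_1 = 6(Δ_0 - g'(1)) = 0 and h_3·M_3 + 2h_3·M_4 = 6(g'(8) - Δ_3) = 66.
Solving the tridiagonal system: M_0 = 57/55, M_1 = -114/55, M_2 = 48/11, M_3 = -602/55, M_4 = 2116/55.
On [3, 4], g'(x) = b_1 + 2c_1·(x - 3) + 3d_1·(x - 3)² with b_1 = Δ_1 - h_1(2M_1 + M_2)/6 = -57/55, c_1 = M_1/2 = -57/55, d_1 = (M_2 - M_1)/(6h_1) = 59/55. So g'(3) = -57/55.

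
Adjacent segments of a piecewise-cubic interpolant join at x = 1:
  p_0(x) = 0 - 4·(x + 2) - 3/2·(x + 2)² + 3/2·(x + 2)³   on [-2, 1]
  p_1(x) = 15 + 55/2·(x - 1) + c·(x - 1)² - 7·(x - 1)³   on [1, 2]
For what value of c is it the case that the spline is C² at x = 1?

12

p_0''(x) = -3 + 9·(x + 2), so p_0''(1) = 24. On the right, p_1''(1) = 2c, so c = 12.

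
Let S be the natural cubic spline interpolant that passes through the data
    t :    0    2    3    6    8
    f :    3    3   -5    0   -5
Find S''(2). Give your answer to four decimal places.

Put m_i = S'' at the i-th knot. Here h = (2, 1, 3, 2) and Δ = (0, -8, 5/3, -5/2), so the interior equations h_(i-1)·m_(i-1) + 2(h_(i-1)+h_i)·m_i + h_i·m_(i+1) = 6(Δ_i − Δ_(i-1)) read
  2·m_0 + 6·m_1 + 1·m_2 = 6(Δ_1 - Δ_0) = -48
  1·m_1 + 8·m_2 + 3·m_3 = 6(Δ_2 - Δ_1) = 58
  3·m_2 + 10·m_3 + 2·m_4 = 6(Δ_3 - Δ_2) = -25
Natural end conditions: m_0 = m_4 = 0.
Solving: m_0 = 0, m_1 = -4063/416, m_2 = 2205/208, m_3 = -2363/416, m_4 = 0.

-9.7668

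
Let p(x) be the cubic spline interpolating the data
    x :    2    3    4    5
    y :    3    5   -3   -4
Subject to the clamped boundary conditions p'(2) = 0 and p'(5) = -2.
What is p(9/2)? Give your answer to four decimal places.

-3.9333

Let M_i = p''(x_i). Step sizes h_i = 1, 1, 1; slopes of the chords Δ_i = (y_(i+1) - y_i)/h_i = 2, -8, -1.
  1·M_0 + 4·M_1 + 1·M_2 = 6(Δ_1 - Δ_0) = -60
  1·M_1 + 4·M_2 + 1·M_3 = 6(Δ_2 - Δ_1) = 42
Clamped end conditions give two more equations: 2h_0·M_0 + h_0·M_1 = 6(Δ_0 - p'(2)) = 12 and h_2·M_2 + 2h_2·M_3 = 6(p'(5) - Δ_2) = -6.
Solving the tridiagonal system: M_0 = 274/15, M_1 = -368/15, M_2 = 298/15, M_3 = -194/15.
On [4, 5], p(x) = -3 - 82/15·(x - 4) + 149/15·(x - 4)² - 82/15·(x - 4)³.
With (x - 4) = 1/2: p(9/2) = -59/15.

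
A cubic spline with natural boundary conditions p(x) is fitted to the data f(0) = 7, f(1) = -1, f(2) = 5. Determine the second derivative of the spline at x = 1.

21

Put M_i = p'' at the i-th knot. Here h = (1, 1) and Δ = (-8, 6), so the interior equations h_(i-1)·M_(i-1) + 2(h_(i-1)+h_i)·M_i + h_i·M_(i+1) = 6(Δ_i − Δ_(i-1)) read
  1·M_0 + 4·M_1 + 1·M_2 = 6(Δ_1 - Δ_0) = 84
Natural end conditions: M_0 = M_2 = 0.
Solving: M_0 = 0, M_1 = 21, M_2 = 0.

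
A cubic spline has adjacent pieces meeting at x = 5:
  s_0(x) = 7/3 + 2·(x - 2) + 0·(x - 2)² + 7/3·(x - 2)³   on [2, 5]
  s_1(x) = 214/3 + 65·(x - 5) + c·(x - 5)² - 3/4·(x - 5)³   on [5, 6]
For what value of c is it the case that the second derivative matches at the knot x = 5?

21

s_0''(x) = 0 + 14·(x - 2), so s_0''(5) = 42. On the right, s_1''(5) = 2c, so c = 21.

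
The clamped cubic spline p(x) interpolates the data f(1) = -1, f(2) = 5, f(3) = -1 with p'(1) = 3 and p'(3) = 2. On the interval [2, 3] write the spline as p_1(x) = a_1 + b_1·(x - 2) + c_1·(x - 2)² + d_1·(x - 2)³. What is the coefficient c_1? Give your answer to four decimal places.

-17.5000

With M_i denoting the second derivative at x_i, h_i = 1, 1, and Δ_i = (y_(i+1) − y_i)/h_i = 6, -6:
  1·M_0 + 4·M_1 + 1·M_2 = 6(Δ_1 - Δ_0) = -72
Clamped end conditions give two more equations: 2h_0·M_0 + h_0·M_1 = 6(Δ_0 - p'(1)) = 18 and h_1·M_1 + 2h_1·M_2 = 6(p'(3) - Δ_1) = 48.
Hence M_0 = 53/2, M_1 = -35, M_2 = 83/2.
On [2, 3], with p_1(x) = a_1 + b_1·(x - 2) + c_1·(x - 2)² + d_1·(x - 2)³: c_1 = M_1/2 = -35/2, d_1 = (M_2 - M_1)/(6h_1) = 51/4, b_1 = Δ_1 - h_1(2M_1 + M_2)/6 = -5/4.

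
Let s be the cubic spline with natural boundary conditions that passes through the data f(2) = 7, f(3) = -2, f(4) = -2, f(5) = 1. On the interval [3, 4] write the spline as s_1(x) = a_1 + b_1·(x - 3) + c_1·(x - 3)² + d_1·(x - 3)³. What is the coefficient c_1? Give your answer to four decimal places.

6.6000

Write m_i for s''(x_i). With h_i = 1, 1, 1 and divided differences Δ_i = -9, 0, 3, the continuity of s' gives the tridiagonal system
  1·m_0 + 4·m_1 + 1·m_2 = 6(Δ_1 - Δ_0) = 54
  1·m_1 + 4·m_2 + 1·m_3 = 6(Δ_2 - Δ_1) = 18
Natural end conditions: m_0 = m_3 = 0.
Hence m_0 = 0, m_1 = 66/5, m_2 = 6/5, m_3 = 0.
On [3, 4], with s_1(x) = a_1 + b_1·(x - 3) + c_1·(x - 3)² + d_1·(x - 3)³: c_1 = m_1/2 = 33/5, d_1 = (m_2 - m_1)/(6h_1) = -2, b_1 = Δ_1 - h_1(2m_1 + m_2)/6 = -23/5.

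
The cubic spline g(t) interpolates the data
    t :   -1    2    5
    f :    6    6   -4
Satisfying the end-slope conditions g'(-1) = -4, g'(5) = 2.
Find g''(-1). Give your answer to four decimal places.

With σ_i denoting the second derivative at x_i, h_i = 3, 3, and Δ_i = (y_(i+1) − y_i)/h_i = 0, -10/3:
  3·σ_0 + 12·σ_1 + 3·σ_2 = 6(Δ_1 - Δ_0) = -20
Clamped end conditions give two more equations: 2h_0·σ_0 + h_0·σ_1 = 6(Δ_0 - g'(-1)) = 24 and h_1·σ_1 + 2h_1·σ_2 = 6(g'(5) - Δ_1) = 32.
Forward elimination and back-substitution give σ_0 = 20/3, σ_1 = -16/3, σ_2 = 8.

6.6667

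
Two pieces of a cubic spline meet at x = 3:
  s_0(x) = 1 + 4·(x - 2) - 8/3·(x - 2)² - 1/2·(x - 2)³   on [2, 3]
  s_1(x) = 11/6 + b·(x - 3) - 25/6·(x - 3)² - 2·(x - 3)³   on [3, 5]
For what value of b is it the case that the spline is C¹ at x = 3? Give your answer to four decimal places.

-2.8333

s_0'(x) = 4 - 16/3·(x - 2) - 3/2·(x - 2)², so s_0'(3) = -17/6. On the right, s_1'(3) = b, so b = -17/6.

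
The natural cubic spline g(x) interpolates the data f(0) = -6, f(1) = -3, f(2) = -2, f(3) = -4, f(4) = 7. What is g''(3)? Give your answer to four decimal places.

Let m_i = g''(x_i). Step sizes h_i = 1, 1, 1, 1; slopes of the chords Δ_i = (y_(i+1) - y_i)/h_i = 3, 1, -2, 11.
  1·m_0 + 4·m_1 + 1·m_2 = 6(Δ_1 - Δ_0) = -12
  1·m_1 + 4·m_2 + 1·m_3 = 6(Δ_2 - Δ_1) = -18
  1·m_2 + 4·m_3 + 1·m_4 = 6(Δ_3 - Δ_2) = 78
Natural end conditions: m_0 = m_4 = 0.
Forward elimination and back-substitution give m_0 = 0, m_1 = -15/28, m_2 = -69/7, m_3 = 615/28, m_4 = 0.

21.9643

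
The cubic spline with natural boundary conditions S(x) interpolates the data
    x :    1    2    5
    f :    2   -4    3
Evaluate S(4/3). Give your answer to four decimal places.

-0.3086

Let M_i = S''(x_i). Step sizes h_i = 1, 3; slopes of the chords Δ_i = (y_(i+1) - y_i)/h_i = -6, 7/3.
  1·M_0 + 8·M_1 + 3·M_2 = 6(Δ_1 - Δ_0) = 50
Natural end conditions: M_0 = M_2 = 0.
Solving the tridiagonal system: M_0 = 0, M_1 = 25/4, M_2 = 0.
On [1, 2], S(x) = 2 - 169/24·(x - 1) + 0·(x - 1)² + 25/24·(x - 1)³.
With (x - 1) = 1/3: S(4/3) = -25/81.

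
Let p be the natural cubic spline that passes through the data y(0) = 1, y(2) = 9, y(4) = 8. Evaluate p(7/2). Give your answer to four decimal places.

8.7773

With m_i denoting the second derivative at x_i, h_i = 2, 2, and Δ_i = (y_(i+1) − y_i)/h_i = 4, -1/2:
  2·m_0 + 8·m_1 + 2·m_2 = 6(Δ_1 - Δ_0) = -27
Natural end conditions: m_0 = m_2 = 0.
Hence m_0 = 0, m_1 = -27/8, m_2 = 0.
On [2, 4], p(x) = 9 + 7/4·(x - 2) - 27/16·(x - 2)² + 9/32·(x - 2)³.
With (x - 2) = 3/2: p(7/2) = 2247/256.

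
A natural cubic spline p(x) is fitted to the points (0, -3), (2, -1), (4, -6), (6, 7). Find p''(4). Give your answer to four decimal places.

Put M_i = p'' at the i-th knot. Here h = (2, 2, 2) and Δ = (1, -5/2, 13/2), so the interior equations h_(i-1)·M_(i-1) + 2(h_(i-1)+h_i)·M_i + h_i·M_(i+1) = 6(Δ_i − Δ_(i-1)) read
  2·M_0 + 8·M_1 + 2·M_2 = 6(Δ_1 - Δ_0) = -21
  2·M_1 + 8·M_2 + 2·M_3 = 6(Δ_2 - Δ_1) = 54
Natural end conditions: M_0 = M_3 = 0.
Forward elimination and back-substitution give M_0 = 0, M_1 = -23/5, M_2 = 79/10, M_3 = 0.

7.9000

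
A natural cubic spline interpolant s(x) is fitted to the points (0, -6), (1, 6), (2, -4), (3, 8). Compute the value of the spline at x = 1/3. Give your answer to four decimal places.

Put M_i = s'' at the i-th knot. Here h = (1, 1, 1) and Δ = (12, -10, 12), so the interior equations h_(i-1)·M_(i-1) + 2(h_(i-1)+h_i)·M_i + h_i·M_(i+1) = 6(Δ_i − Δ_(i-1)) read
  1·M_0 + 4·M_1 + 1·M_2 = 6(Δ_1 - Δ_0) = -132
  1·M_1 + 4·M_2 + 1·M_3 = 6(Δ_2 - Δ_1) = 132
Natural end conditions: M_0 = M_3 = 0.
Solving: M_0 = 0, M_1 = -44, M_2 = 44, M_3 = 0.
On [0, 1], s(x) = -6 + 58/3·x + 0·x² - 22/3·x³.
With x = 1/3: s(1/3) = 14/81.

0.1728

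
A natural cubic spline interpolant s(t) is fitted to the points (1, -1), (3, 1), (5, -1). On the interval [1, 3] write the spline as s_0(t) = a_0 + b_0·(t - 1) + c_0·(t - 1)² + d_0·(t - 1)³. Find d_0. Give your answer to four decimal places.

Write M_i for s''(x_i). With h_i = 2, 2 and divided differences Δ_i = 1, -1, the continuity of s' gives the tridiagonal system
  2·M_0 + 8·M_1 + 2·M_2 = 6(Δ_1 - Δ_0) = -12
Natural end conditions: M_0 = M_2 = 0.
Solving the tridiagonal system: M_0 = 0, M_1 = -3/2, M_2 = 0.
On [1, 3], with s_0(t) = a_0 + b_0·(t - 1) + c_0·(t - 1)² + d_0·(t - 1)³: c_0 = M_0/2 = 0, d_0 = (M_1 - M_0)/(6h_0) = -1/8, b_0 = Δ_0 - h_0(2M_0 + M_1)/6 = 3/2.

-0.1250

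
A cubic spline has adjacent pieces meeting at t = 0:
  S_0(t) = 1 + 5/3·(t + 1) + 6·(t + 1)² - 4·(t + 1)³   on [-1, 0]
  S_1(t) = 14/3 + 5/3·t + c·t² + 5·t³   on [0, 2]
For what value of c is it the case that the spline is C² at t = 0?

S_0''(t) = 12 - 24·(t + 1), so S_0''(0) = -12. On the right, S_1''(0) = 2c, so c = -6.

-6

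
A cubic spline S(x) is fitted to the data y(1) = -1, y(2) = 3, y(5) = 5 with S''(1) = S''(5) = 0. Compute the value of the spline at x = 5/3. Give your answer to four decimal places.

Put M_i = S'' at the i-th knot. Here h = (1, 3) and Δ = (4, 2/3), so the interior equations h_(i-1)·M_(i-1) + 2(h_(i-1)+h_i)·M_i + h_i·M_(i+1) = 6(Δ_i − Δ_(i-1)) read
  1·M_0 + 8·M_1 + 3·M_2 = 6(Δ_1 - Δ_0) = -20
Natural end conditions: M_0 = M_2 = 0.
Solving the tridiagonal system: M_0 = 0, M_1 = -5/2, M_2 = 0.
On [1, 2], S(x) = -1 + 53/12·(x - 1) + 0·(x - 1)² - 5/12·(x - 1)³.
With (x - 1) = 2/3: S(5/3) = 295/162.

1.8210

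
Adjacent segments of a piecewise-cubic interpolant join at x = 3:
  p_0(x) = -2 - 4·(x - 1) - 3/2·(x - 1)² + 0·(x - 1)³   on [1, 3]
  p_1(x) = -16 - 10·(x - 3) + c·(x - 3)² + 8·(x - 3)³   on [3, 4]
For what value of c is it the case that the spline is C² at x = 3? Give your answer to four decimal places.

p_0''(x) = -3 + 0·(x - 1), so p_0''(3) = -3. On the right, p_1''(3) = 2c, so c = -3/2.

-1.5000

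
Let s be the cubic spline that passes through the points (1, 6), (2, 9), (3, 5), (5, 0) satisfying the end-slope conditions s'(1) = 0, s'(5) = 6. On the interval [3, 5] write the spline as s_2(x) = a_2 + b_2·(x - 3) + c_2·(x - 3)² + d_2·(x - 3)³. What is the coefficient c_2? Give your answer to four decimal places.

-0.2045

With M_i denoting the second derivative at x_i, h_i = 1, 1, 2, and Δ_i = (y_(i+1) − y_i)/h_i = 3, -4, -5/2:
  1·M_0 + 4·M_1 + 1·M_2 = 6(Δ_1 - Δ_0) = -42
  1·M_1 + 6·M_2 + 2·M_3 = 6(Δ_2 - Δ_1) = 9
Clamped end conditions give two more equations: 2h_0·M_0 + h_0·M_1 = 6(Δ_0 - s'(1)) = 18 and h_2·M_2 + 2h_2·M_3 = 6(s'(5) - Δ_2) = 51.
Solving: M_0 = 357/22, M_1 = -159/11, M_2 = -9/22, M_3 = 285/22.
On [3, 5], with s_2(x) = a_2 + b_2·(x - 3) + c_2·(x - 3)² + d_2·(x - 3)³: c_2 = M_2/2 = -9/44, d_2 = (M_3 - M_2)/(6h_2) = 49/44, b_2 = Δ_2 - h_2(2M_2 + M_3)/6 = -72/11.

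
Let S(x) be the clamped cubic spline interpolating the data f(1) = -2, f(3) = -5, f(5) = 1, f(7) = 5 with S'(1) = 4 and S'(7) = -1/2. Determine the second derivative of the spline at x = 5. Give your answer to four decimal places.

Put M_i = S'' at the i-th knot. Here h = (2, 2, 2) and Δ = (-3/2, 3, 2), so the interior equations h_(i-1)·M_(i-1) + 2(h_(i-1)+h_i)·M_i + h_i·M_(i+1) = 6(Δ_i − Δ_(i-1)) read
  2·M_0 + 8·M_1 + 2·M_2 = 6(Δ_1 - Δ_0) = 27
  2·M_1 + 8·M_2 + 2·M_3 = 6(Δ_2 - Δ_1) = -6
Clamped end conditions give two more equations: 2h_0·M_0 + h_0·M_1 = 6(Δ_0 - S'(1)) = -33 and h_2·M_2 + 2h_2·M_3 = 6(S'(7) - Δ_2) = -15.
Solving the tridiagonal system: M_0 = -58/5, M_1 = 67/10, M_2 = -17/10, M_3 = -29/10.

-1.7000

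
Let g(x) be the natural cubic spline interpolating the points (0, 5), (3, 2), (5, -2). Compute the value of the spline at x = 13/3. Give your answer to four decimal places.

-0.5481

Let M_i = g''(x_i). Step sizes h_i = 3, 2; slopes of the chords Δ_i = (y_(i+1) - y_i)/h_i = -1, -2.
  3·M_0 + 10·M_1 + 2·M_2 = 6(Δ_1 - Δ_0) = -6
Natural end conditions: M_0 = M_2 = 0.
Forward elimination and back-substitution give M_0 = 0, M_1 = -3/5, M_2 = 0.
On [3, 5], g(x) = 2 - 8/5·(x - 3) - 3/10·(x - 3)² + 1/20·(x - 3)³.
With (x - 3) = 4/3: g(13/3) = -74/135.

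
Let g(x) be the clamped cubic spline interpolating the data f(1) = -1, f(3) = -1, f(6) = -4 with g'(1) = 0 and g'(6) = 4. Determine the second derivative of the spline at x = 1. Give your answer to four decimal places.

Put σ_i = g'' at the i-th knot. Here h = (2, 3) and Δ = (0, -1), so the interior equations h_(i-1)·σ_(i-1) + 2(h_(i-1)+h_i)·σ_i + h_i·σ_(i+1) = 6(Δ_i − Δ_(i-1)) read
  2·σ_0 + 10·σ_1 + 3·σ_2 = 6(Δ_1 - Δ_0) = -6
Clamped end conditions give two more equations: 2h_0·σ_0 + h_0·σ_1 = 6(Δ_0 - g'(1)) = 0 and h_1·σ_1 + 2h_1·σ_2 = 6(g'(6) - Δ_1) = 30.
Hence σ_0 = 7/5, σ_1 = -14/5, σ_2 = 32/5.

1.4000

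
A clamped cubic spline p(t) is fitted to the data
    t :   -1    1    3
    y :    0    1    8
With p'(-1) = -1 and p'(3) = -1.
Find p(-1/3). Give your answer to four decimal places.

Write M_i for p''(x_i). With h_i = 2, 2 and divided differences Δ_i = 1/2, 7/2, the continuity of p' gives the tridiagonal system
  2·M_0 + 8·M_1 + 2·M_2 = 6(Δ_1 - Δ_0) = 18
Clamped end conditions give two more equations: 2h_0·M_0 + h_0·M_1 = 6(Δ_0 - p'(-1)) = 9 and h_1·M_1 + 2h_1·M_2 = 6(p'(3) - Δ_1) = -27.
Solving the tridiagonal system: M_0 = 0, M_1 = 9/2, M_2 = -9.
On [-1, 1], p(t) = 0 - 1·(t + 1) + 0·(t + 1)² + 3/8·(t + 1)³.
With (t + 1) = 2/3: p(-1/3) = -5/9.

-0.5556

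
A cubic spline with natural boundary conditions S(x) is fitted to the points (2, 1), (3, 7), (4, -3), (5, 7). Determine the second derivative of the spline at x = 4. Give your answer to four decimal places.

38.4000

Let σ_i = S''(x_i). Step sizes h_i = 1, 1, 1; slopes of the chords Δ_i = (y_(i+1) - y_i)/h_i = 6, -10, 10.
  1·σ_0 + 4·σ_1 + 1·σ_2 = 6(Δ_1 - Δ_0) = -96
  1·σ_1 + 4·σ_2 + 1·σ_3 = 6(Δ_2 - Δ_1) = 120
Natural end conditions: σ_0 = σ_3 = 0.
Solving: σ_0 = 0, σ_1 = -168/5, σ_2 = 192/5, σ_3 = 0.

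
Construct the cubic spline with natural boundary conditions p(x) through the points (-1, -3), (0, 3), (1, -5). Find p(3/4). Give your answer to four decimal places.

Put M_i = p'' at the i-th knot. Here h = (1, 1) and Δ = (6, -8), so the interior equations h_(i-1)·M_(i-1) + 2(h_(i-1)+h_i)·M_i + h_i·M_(i+1) = 6(Δ_i − Δ_(i-1)) read
  1·M_0 + 4·M_1 + 1·M_2 = 6(Δ_1 - Δ_0) = -84
Natural end conditions: M_0 = M_2 = 0.
Solving the tridiagonal system: M_0 = 0, M_1 = -21, M_2 = 0.
On [0, 1], p(x) = 3 - 1·x - 21/2·x² + 7/2·x³.
With x = 3/4: p(3/4) = -279/128.

-2.1797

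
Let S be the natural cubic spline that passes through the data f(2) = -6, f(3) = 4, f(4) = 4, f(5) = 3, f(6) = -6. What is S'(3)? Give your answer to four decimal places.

4.5000

Put σ_i = S'' at the i-th knot. Here h = (1, 1, 1, 1) and Δ = (10, 0, -1, -9), so the interior equations h_(i-1)·σ_(i-1) + 2(h_(i-1)+h_i)·σ_i + h_i·σ_(i+1) = 6(Δ_i − Δ_(i-1)) read
  1·σ_0 + 4·σ_1 + 1·σ_2 = 6(Δ_1 - Δ_0) = -60
  1·σ_1 + 4·σ_2 + 1·σ_3 = 6(Δ_2 - Δ_1) = -6
  1·σ_2 + 4·σ_3 + 1·σ_4 = 6(Δ_3 - Δ_2) = -48
Natural end conditions: σ_0 = σ_4 = 0.
Solving the tridiagonal system: σ_0 = 0, σ_1 = -33/2, σ_2 = 6, σ_3 = -27/2, σ_4 = 0.
On [3, 4], S'(t) = b_1 + 2c_1·(t - 3) + 3d_1·(t - 3)² with b_1 = Δ_1 - h_1(2σ_1 + σ_2)/6 = 9/2, c_1 = σ_1/2 = -33/4, d_1 = (σ_2 - σ_1)/(6h_1) = 15/4. So S'(3) = 9/2.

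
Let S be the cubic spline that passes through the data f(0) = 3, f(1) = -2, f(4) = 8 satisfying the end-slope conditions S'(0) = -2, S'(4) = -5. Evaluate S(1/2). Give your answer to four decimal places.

Let M_i = S''(x_i). Step sizes h_i = 1, 3; slopes of the chords Δ_i = (y_(i+1) - y_i)/h_i = -5, 10/3.
  1·M_0 + 8·M_1 + 3·M_2 = 6(Δ_1 - Δ_0) = 50
Clamped end conditions give two more equations: 2h_0·M_0 + h_0·M_1 = 6(Δ_0 - S'(0)) = -18 and h_1·M_1 + 2h_1·M_2 = 6(S'(4) - Δ_1) = -50.
Forward elimination and back-substitution give M_0 = -16, M_1 = 14, M_2 = -46/3.
On [0, 1], S(x) = 3 - 2·x - 8·x² + 5·x³.
With x = 1/2: S(1/2) = 5/8.

0.6250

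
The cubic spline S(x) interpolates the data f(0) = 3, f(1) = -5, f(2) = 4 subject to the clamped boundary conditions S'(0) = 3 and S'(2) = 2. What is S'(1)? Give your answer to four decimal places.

Put m_i = S'' at the i-th knot. Here h = (1, 1) and Δ = (-8, 9), so the interior equations h_(i-1)·m_(i-1) + 2(h_(i-1)+h_i)·m_i + h_i·m_(i+1) = 6(Δ_i − Δ_(i-1)) read
  1·m_0 + 4·m_1 + 1·m_2 = 6(Δ_1 - Δ_0) = 102
Clamped end conditions give two more equations: 2h_0·m_0 + h_0·m_1 = 6(Δ_0 - S'(0)) = -66 and h_1·m_1 + 2h_1·m_2 = 6(S'(2) - Δ_1) = -42.
Hence m_0 = -59, m_1 = 52, m_2 = -47.
On [1, 2], S'(x) = b_1 + 2c_1·(x - 1) + 3d_1·(x - 1)² with b_1 = Δ_1 - h_1(2m_1 + m_2)/6 = -1/2, c_1 = m_1/2 = 26, d_1 = (m_2 - m_1)/(6h_1) = -33/2. So S'(1) = -1/2.

-0.5000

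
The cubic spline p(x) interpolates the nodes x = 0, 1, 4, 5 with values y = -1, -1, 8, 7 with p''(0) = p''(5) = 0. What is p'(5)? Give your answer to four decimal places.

-1.7455

Put σ_i = p'' at the i-th knot. Here h = (1, 3, 1) and Δ = (0, 3, -1), so the interior equations h_(i-1)·σ_(i-1) + 2(h_(i-1)+h_i)·σ_i + h_i·σ_(i+1) = 6(Δ_i − Δ_(i-1)) read
  1·σ_0 + 8·σ_1 + 3·σ_2 = 6(Δ_1 - Δ_0) = 18
  3·σ_1 + 8·σ_2 + 1·σ_3 = 6(Δ_2 - Δ_1) = -24
Natural end conditions: σ_0 = σ_3 = 0.
Solving the tridiagonal system: σ_0 = 0, σ_1 = 216/55, σ_2 = -246/55, σ_3 = 0.
On [4, 5], p'(x) = b_2 + 2c_2·(x - 4) + 3d_2·(x - 4)² with b_2 = Δ_2 - h_2(2σ_2 + σ_3)/6 = 27/55, c_2 = σ_2/2 = -123/55, d_2 = (σ_3 - σ_2)/(6h_2) = 41/55. So p'(5) = -96/55.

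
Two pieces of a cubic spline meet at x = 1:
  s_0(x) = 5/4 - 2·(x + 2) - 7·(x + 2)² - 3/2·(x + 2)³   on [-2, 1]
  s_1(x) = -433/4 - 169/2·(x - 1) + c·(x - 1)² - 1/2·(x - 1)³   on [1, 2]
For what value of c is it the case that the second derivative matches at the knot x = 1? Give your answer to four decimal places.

-20.5000

s_0''(x) = -14 - 9·(x + 2), so s_0''(1) = -41. On the right, s_1''(1) = 2c, so c = -41/2.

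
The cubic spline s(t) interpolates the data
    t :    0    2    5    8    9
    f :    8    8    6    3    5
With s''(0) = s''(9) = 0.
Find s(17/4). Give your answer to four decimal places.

Write m_i for s''(x_i). With h_i = 2, 3, 3, 1 and divided differences Δ_i = 0, -2/3, -1, 2, the continuity of s' gives the tridiagonal system
  2·m_0 + 10·m_1 + 3·m_2 = 6(Δ_1 - Δ_0) = -4
  3·m_1 + 12·m_2 + 3·m_3 = 6(Δ_2 - Δ_1) = -2
  3·m_2 + 8·m_3 + 1·m_4 = 6(Δ_3 - Δ_2) = 18
Natural end conditions: m_0 = m_4 = 0.
Forward elimination and back-substitution give m_0 = 0, m_1 = -23/133, m_2 = -302/399, m_3 = 337/133, m_4 = 0.
On [2, 5], s(t) = 8 - 46/399·(t - 2) - 23/266·(t - 2)² - 233/7182·(t - 2)³.
With (t - 2) = 9/4: s(17/4) = 118033/17024.

6.9333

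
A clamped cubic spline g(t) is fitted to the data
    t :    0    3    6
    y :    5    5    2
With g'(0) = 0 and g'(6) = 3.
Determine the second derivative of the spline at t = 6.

5

Write M_i for g''(x_i). With h_i = 3, 3 and divided differences Δ_i = 0, -1, the continuity of g' gives the tridiagonal system
  3·M_0 + 12·M_1 + 3·M_2 = 6(Δ_1 - Δ_0) = -6
Clamped end conditions give two more equations: 2h_0·M_0 + h_0·M_1 = 6(Δ_0 - g'(0)) = 0 and h_1·M_1 + 2h_1·M_2 = 6(g'(6) - Δ_1) = 24.
Solving: M_0 = 1, M_1 = -2, M_2 = 5.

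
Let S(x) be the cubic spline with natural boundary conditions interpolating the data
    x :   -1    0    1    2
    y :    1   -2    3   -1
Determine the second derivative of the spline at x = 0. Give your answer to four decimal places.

Let M_i = S''(x_i). Step sizes h_i = 1, 1, 1; slopes of the chords Δ_i = (y_(i+1) - y_i)/h_i = -3, 5, -4.
  1·M_0 + 4·M_1 + 1·M_2 = 6(Δ_1 - Δ_0) = 48
  1·M_1 + 4·M_2 + 1·M_3 = 6(Δ_2 - Δ_1) = -54
Natural end conditions: M_0 = M_3 = 0.
Hence M_0 = 0, M_1 = 82/5, M_2 = -88/5, M_3 = 0.

16.4000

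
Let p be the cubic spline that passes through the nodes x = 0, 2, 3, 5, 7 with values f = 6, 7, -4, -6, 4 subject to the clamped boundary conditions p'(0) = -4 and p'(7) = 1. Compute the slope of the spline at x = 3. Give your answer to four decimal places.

Let M_i = p''(x_i). Step sizes h_i = 2, 1, 2, 2; slopes of the chords Δ_i = (y_(i+1) - y_i)/h_i = 1/2, -11, -1, 5.
  2·M_0 + 6·M_1 + 1·M_2 = 6(Δ_1 - Δ_0) = -69
  1·M_1 + 6·M_2 + 2·M_3 = 6(Δ_2 - Δ_1) = 60
  2·M_2 + 8·M_3 + 2·M_4 = 6(Δ_3 - Δ_2) = 36
Clamped end conditions give two more equations: 2h_0·M_0 + h_0·M_1 = 6(Δ_0 - p'(0)) = 27 and h_3·M_3 + 2h_3·M_4 = 6(p'(7) - Δ_3) = -24.
Solving the tridiagonal system: M_0 = 3953/244, M_1 = -1153/61, M_2 = 1465/122, M_3 = 209/61, M_4 = -941/122.
On [3, 5], p'(x) = b_2 + 2c_2·(x - 3) + 3d_2·(x - 3)² with b_2 = Δ_2 - h_2(2M_2 + M_3)/6 = -619/61, c_2 = M_2/2 = 1465/244, d_2 = (M_3 - M_2)/(6h_2) = -349/488. So p'(3) = -619/61.

-10.1475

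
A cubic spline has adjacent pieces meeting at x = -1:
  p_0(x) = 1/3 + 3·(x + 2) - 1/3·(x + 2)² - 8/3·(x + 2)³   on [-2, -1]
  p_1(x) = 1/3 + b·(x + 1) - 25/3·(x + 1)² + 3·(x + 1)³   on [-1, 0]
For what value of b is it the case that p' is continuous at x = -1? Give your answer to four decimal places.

p_0'(x) = 3 - 2/3·(x + 2) - 8·(x + 2)², so p_0'(-1) = -17/3. On the right, p_1'(-1) = b, so b = -17/3.

-5.6667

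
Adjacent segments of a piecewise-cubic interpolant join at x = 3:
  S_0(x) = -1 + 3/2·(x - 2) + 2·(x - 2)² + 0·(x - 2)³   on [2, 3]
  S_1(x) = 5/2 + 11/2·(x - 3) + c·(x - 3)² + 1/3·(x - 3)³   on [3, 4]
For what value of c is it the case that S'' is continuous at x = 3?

2

S_0''(x) = 4 + 0·(x - 2), so S_0''(3) = 4. On the right, S_1''(3) = 2c, so c = 2.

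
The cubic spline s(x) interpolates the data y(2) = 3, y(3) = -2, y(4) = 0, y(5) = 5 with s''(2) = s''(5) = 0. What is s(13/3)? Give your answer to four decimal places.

1.5432

Write σ_i for s''(x_i). With h_i = 1, 1, 1 and divided differences Δ_i = -5, 2, 5, the continuity of s' gives the tridiagonal system
  1·σ_0 + 4·σ_1 + 1·σ_2 = 6(Δ_1 - Δ_0) = 42
  1·σ_1 + 4·σ_2 + 1·σ_3 = 6(Δ_2 - Δ_1) = 18
Natural end conditions: σ_0 = σ_3 = 0.
Forward elimination and back-substitution give σ_0 = 0, σ_1 = 10, σ_2 = 2, σ_3 = 0.
On [4, 5], s(x) = 0 + 13/3·(x - 4) + 1·(x - 4)² - 1/3·(x - 4)³.
With (x - 4) = 1/3: s(13/3) = 125/81.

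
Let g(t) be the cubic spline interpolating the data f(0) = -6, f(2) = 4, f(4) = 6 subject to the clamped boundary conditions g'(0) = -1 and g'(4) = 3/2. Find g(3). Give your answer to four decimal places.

With M_i denoting the second derivative at x_i, h_i = 2, 2, and Δ_i = (y_(i+1) − y_i)/h_i = 5, 1:
  2·M_0 + 8·M_1 + 2·M_2 = 6(Δ_1 - Δ_0) = -24
Clamped end conditions give two more equations: 2h_0·M_0 + h_0·M_1 = 6(Δ_0 - g'(0)) = 36 and h_1·M_1 + 2h_1·M_2 = 6(g'(4) - Δ_1) = 3.
Solving the tridiagonal system: M_0 = 101/8, M_1 = -29/4, M_2 = 35/8.
On [2, 4], g(t) = 4 + 35/8·(t - 2) - 29/8·(t - 2)² + 31/32·(t - 2)³.
With (t - 2) = 1: g(3) = 183/32.

5.7188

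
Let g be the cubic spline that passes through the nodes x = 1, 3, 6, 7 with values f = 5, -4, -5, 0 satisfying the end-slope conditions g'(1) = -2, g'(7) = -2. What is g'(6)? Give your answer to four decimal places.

6.8782

With m_i denoting the second derivative at x_i, h_i = 2, 3, 1, and Δ_i = (y_(i+1) − y_i)/h_i = -9/2, -1/3, 5:
  2·m_0 + 10·m_1 + 3·m_2 = 6(Δ_1 - Δ_0) = 25
  3·m_1 + 8·m_2 + 1·m_3 = 6(Δ_2 - Δ_1) = 32
Clamped end conditions give two more equations: 2h_0·m_0 + h_0·m_1 = 6(Δ_0 - g'(1)) = -15 and h_2·m_2 + 2h_2·m_3 = 6(g'(7) - Δ_2) = -42.
Solving: m_0 = -349/78, m_1 = 113/78, m_2 = 253/39, m_3 = -1891/78.
On [6, 7], g'(x) = b_2 + 2c_2·(x - 6) + 3d_2·(x - 6)² with b_2 = Δ_2 - h_2(2m_2 + m_3)/6 = 1073/156, c_2 = m_2/2 = 253/78, d_2 = (m_3 - m_2)/(6h_2) = -799/156. So g'(6) = 1073/156.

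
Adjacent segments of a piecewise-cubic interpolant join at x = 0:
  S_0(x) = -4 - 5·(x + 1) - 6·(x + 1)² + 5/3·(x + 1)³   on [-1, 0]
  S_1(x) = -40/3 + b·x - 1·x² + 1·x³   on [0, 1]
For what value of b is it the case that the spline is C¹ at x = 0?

-12

S_0'(x) = -5 - 12·(x + 1) + 5·(x + 1)², so S_0'(0) = -12. On the right, S_1'(0) = b, so b = -12.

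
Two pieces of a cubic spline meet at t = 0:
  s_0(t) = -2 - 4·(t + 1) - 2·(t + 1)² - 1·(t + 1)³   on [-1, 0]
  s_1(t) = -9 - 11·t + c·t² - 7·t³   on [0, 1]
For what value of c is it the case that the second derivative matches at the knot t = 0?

-5

s_0''(t) = -4 - 6·(t + 1), so s_0''(0) = -10. On the right, s_1''(0) = 2c, so c = -5.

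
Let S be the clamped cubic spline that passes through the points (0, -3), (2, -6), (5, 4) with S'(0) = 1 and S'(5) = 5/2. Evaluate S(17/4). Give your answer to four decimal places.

Let M_i = S''(x_i). Step sizes h_i = 2, 3; slopes of the chords Δ_i = (y_(i+1) - y_i)/h_i = -3/2, 10/3.
  2·M_0 + 10·M_1 + 3·M_2 = 6(Δ_1 - Δ_0) = 29
Clamped end conditions give two more equations: 2h_0·M_0 + h_0·M_1 = 6(Δ_0 - S'(0)) = -15 and h_1·M_1 + 2h_1·M_2 = 6(S'(5) - Δ_1) = -5.
Solving the tridiagonal system: M_0 = -127/20, M_1 = 26/5, M_2 = -103/30.
On [2, 5], S(x) = -6 - 3/20·(x - 2) + 13/5·(x - 2)² - 259/540·(x - 2)³.
With (x - 2) = 9/4: S(17/4) = 1743/1280.

1.3617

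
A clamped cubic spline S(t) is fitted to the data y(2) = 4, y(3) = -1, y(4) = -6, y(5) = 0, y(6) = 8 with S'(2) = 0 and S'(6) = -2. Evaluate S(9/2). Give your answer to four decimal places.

Put M_i = S'' at the i-th knot. Here h = (1, 1, 1, 1) and Δ = (-5, -5, 6, 8), so the interior equations h_(i-1)·M_(i-1) + 2(h_(i-1)+h_i)·M_i + h_i·M_(i+1) = 6(Δ_i − Δ_(i-1)) read
  1·M_0 + 4·M_1 + 1·M_2 = 6(Δ_1 - Δ_0) = 0
  1·M_1 + 4·M_2 + 1·M_3 = 6(Δ_2 - Δ_1) = 66
  1·M_2 + 4·M_3 + 1·M_4 = 6(Δ_3 - Δ_2) = 12
Clamped end conditions give two more equations: 2h_0·M_0 + h_0·M_1 = 6(Δ_0 - S'(2)) = -30 and h_3·M_3 + 2h_3·M_4 = 6(S'(6) - Δ_3) = -60.
Hence M_0 = -211/14, M_1 = 1/7, M_2 = 29/2, M_3 = 55/7, M_4 = -475/14.
On [4, 5], S(t) = -6 - 1/7·(t - 4) + 29/4·(t - 4)² - 31/28·(t - 4)³.
With (t - 4) = 1/2: S(9/2) = -985/224.

-4.3973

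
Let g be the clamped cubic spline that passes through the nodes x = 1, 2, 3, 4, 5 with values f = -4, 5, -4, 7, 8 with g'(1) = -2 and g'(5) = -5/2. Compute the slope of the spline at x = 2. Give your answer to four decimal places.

0.7946

Let M_i = g''(x_i). Step sizes h_i = 1, 1, 1, 1; slopes of the chords Δ_i = (y_(i+1) - y_i)/h_i = 9, -9, 11, 1.
  1·M_0 + 4·M_1 + 1·M_2 = 6(Δ_1 - Δ_0) = -108
  1·M_1 + 4·M_2 + 1·M_3 = 6(Δ_2 - Δ_1) = 120
  1·M_2 + 4·M_3 + 1·M_4 = 6(Δ_3 - Δ_2) = -60
Clamped end conditions give two more equations: 2h_0·M_0 + h_0·M_1 = 6(Δ_0 - g'(1)) = 66 and h_3·M_3 + 2h_3·M_4 = 6(g'(5) - Δ_3) = -21.
Forward elimination and back-substitution give M_0 = 3383/56, M_1 = -1535/28, M_2 = 407/8, M_3 = -803/28, M_4 = 215/56.
On [2, 3], g'(x) = b_1 + 2c_1·(x - 2) + 3d_1·(x - 2)² with b_1 = Δ_1 - h_1(2M_1 + M_2)/6 = 89/112, c_1 = M_1/2 = -1535/56, d_1 = (M_2 - M_1)/(6h_1) = 1973/112. So g'(2) = 89/112.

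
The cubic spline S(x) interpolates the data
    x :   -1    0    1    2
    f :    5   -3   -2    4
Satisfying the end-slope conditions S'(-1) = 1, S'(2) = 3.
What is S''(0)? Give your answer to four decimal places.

21.7333

With M_i denoting the second derivative at x_i, h_i = 1, 1, 1, and Δ_i = (y_(i+1) − y_i)/h_i = -8, 1, 6:
  1·M_0 + 4·M_1 + 1·M_2 = 6(Δ_1 - Δ_0) = 54
  1·M_1 + 4·M_2 + 1·M_3 = 6(Δ_2 - Δ_1) = 30
Clamped end conditions give two more equations: 2h_0·M_0 + h_0·M_1 = 6(Δ_0 - S'(-1)) = -54 and h_2·M_2 + 2h_2·M_3 = 6(S'(2) - Δ_2) = -18.
Solving: M_0 = -568/15, M_1 = 326/15, M_2 = 74/15, M_3 = -172/15.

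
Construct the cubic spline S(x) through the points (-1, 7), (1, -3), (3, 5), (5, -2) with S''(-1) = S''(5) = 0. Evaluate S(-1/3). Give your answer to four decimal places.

1.9481

With M_i denoting the second derivative at x_i, h_i = 2, 2, 2, and Δ_i = (y_(i+1) − y_i)/h_i = -5, 4, -7/2:
  2·M_0 + 8·M_1 + 2·M_2 = 6(Δ_1 - Δ_0) = 54
  2·M_1 + 8·M_2 + 2·M_3 = 6(Δ_2 - Δ_1) = -45
Natural end conditions: M_0 = M_3 = 0.
Solving: M_0 = 0, M_1 = 87/10, M_2 = -39/5, M_3 = 0.
On [-1, 1], S(x) = 7 - 79/10·(x + 1) + 0·(x + 1)² + 29/40·(x + 1)³.
With (x + 1) = 2/3: S(-1/3) = 263/135.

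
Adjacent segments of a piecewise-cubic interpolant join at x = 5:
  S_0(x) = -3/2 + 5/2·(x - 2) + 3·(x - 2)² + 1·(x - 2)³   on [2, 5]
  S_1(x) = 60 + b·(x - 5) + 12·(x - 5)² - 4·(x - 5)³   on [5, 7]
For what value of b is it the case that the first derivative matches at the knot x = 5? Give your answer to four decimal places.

47.5000

S_0'(x) = 5/2 + 6·(x - 2) + 3·(x - 2)², so S_0'(5) = 95/2. On the right, S_1'(5) = b, so b = 95/2.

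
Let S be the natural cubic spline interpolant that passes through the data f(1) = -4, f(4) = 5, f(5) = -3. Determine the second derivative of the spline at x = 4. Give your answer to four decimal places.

Put M_i = S'' at the i-th knot. Here h = (3, 1) and Δ = (3, -8), so the interior equations h_(i-1)·M_(i-1) + 2(h_(i-1)+h_i)·M_i + h_i·M_(i+1) = 6(Δ_i − Δ_(i-1)) read
  3·M_0 + 8·M_1 + 1·M_2 = 6(Δ_1 - Δ_0) = -66
Natural end conditions: M_0 = M_2 = 0.
Forward elimination and back-substitution give M_0 = 0, M_1 = -33/4, M_2 = 0.

-8.2500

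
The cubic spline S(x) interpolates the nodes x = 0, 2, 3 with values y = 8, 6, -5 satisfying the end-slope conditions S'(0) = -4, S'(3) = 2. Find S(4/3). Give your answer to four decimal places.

With m_i denoting the second derivative at x_i, h_i = 2, 1, and Δ_i = (y_(i+1) − y_i)/h_i = -1, -11:
  2·m_0 + 6·m_1 + 1·m_2 = 6(Δ_1 - Δ_0) = -60
Clamped end conditions give two more equations: 2h_0·m_0 + h_0·m_1 = 6(Δ_0 - S'(0)) = 18 and h_1·m_1 + 2h_1·m_2 = 6(S'(3) - Δ_1) = 78.
Solving the tridiagonal system: m_0 = 33/2, m_1 = -24, m_2 = 51.
On [0, 2], S(x) = 8 - 4·x + 33/4·x² - 27/8·x³.
With x = 4/3: S(4/3) = 28/3.

9.3333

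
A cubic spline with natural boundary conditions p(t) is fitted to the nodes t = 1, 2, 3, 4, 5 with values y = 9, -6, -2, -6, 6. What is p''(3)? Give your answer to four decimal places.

Let m_i = p''(x_i). Step sizes h_i = 1, 1, 1, 1; slopes of the chords Δ_i = (y_(i+1) - y_i)/h_i = -15, 4, -4, 12.
  1·m_0 + 4·m_1 + 1·m_2 = 6(Δ_1 - Δ_0) = 114
  1·m_1 + 4·m_2 + 1·m_3 = 6(Δ_2 - Δ_1) = -48
  1·m_2 + 4·m_3 + 1·m_4 = 6(Δ_3 - Δ_2) = 96
Natural end conditions: m_0 = m_4 = 0.
Hence m_0 = 0, m_1 = 999/28, m_2 = -201/7, m_3 = 873/28, m_4 = 0.

-28.7143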